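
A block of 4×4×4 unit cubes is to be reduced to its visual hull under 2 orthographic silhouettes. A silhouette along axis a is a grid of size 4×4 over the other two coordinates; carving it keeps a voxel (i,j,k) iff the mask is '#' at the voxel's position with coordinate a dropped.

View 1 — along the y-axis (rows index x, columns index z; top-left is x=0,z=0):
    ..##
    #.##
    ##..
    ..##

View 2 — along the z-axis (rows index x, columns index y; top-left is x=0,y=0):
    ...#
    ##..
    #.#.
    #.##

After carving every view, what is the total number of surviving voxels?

before carving: 64 voxels (4×4×4)
[1] y-view keeps 9 columns → grid now 36
[2] z-view keeps 8 columns → grid now 18

18 voxels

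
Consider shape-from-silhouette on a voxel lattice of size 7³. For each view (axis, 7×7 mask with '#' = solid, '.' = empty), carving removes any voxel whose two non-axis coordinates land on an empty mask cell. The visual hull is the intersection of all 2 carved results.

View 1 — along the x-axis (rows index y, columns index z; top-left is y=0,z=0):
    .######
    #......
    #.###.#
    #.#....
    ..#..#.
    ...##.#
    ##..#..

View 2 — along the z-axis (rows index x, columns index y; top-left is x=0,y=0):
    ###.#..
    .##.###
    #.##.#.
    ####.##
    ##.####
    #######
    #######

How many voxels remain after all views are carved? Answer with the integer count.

full grid |V| = 343
[1] x-view keeps 22 columns → grid now 154
[2] z-view keeps 39 columns → grid now 125

125 voxels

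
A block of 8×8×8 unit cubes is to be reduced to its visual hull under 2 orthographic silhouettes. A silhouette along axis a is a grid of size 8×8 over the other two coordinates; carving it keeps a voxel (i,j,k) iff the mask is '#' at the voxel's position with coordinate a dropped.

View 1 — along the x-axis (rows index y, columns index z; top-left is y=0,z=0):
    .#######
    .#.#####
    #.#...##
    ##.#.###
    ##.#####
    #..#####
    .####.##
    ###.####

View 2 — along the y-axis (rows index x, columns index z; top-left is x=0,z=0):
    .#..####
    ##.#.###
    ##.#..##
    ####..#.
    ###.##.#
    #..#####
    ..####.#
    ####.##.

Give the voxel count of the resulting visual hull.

full grid |V| = 512
V1 x: intersect with YZ mask (49 set) -- 392 left
V2 y: intersect with XZ mask (44 set) -- 274 left

remaining voxels: 274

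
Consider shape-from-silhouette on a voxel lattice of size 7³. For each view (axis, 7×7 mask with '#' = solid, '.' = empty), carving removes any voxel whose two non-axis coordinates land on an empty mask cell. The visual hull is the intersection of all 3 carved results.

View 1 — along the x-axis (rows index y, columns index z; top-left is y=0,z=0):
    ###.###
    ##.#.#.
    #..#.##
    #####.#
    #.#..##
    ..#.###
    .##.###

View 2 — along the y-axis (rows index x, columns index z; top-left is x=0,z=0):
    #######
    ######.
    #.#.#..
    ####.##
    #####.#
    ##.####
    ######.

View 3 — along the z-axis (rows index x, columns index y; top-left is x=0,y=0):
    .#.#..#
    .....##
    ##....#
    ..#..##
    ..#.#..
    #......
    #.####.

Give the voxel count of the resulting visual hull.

remaining voxels: 69

full grid |V| = 343
V1 x: intersect with YZ mask (33 set) -- 231 left
V2 y: intersect with XZ mask (40 set) -- 185 left
V3 z: intersect with XY mask (19 set) -- 69 left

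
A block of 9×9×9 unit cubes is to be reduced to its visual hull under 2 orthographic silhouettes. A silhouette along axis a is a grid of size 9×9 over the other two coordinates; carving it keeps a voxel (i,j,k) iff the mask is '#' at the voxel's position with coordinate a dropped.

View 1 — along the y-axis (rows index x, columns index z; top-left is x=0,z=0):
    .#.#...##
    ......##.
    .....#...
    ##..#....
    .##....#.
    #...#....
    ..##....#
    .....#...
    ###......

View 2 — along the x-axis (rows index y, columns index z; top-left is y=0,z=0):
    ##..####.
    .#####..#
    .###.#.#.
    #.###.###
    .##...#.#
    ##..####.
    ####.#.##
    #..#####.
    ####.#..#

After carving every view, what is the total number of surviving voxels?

full grid |V| = 729
carve view 1 (along y, XZ-mask fill 22/81): 198 voxels remain
carve view 2 (along x, YZ-mask fill 53/81): 133 voxels remain

remaining voxels: 133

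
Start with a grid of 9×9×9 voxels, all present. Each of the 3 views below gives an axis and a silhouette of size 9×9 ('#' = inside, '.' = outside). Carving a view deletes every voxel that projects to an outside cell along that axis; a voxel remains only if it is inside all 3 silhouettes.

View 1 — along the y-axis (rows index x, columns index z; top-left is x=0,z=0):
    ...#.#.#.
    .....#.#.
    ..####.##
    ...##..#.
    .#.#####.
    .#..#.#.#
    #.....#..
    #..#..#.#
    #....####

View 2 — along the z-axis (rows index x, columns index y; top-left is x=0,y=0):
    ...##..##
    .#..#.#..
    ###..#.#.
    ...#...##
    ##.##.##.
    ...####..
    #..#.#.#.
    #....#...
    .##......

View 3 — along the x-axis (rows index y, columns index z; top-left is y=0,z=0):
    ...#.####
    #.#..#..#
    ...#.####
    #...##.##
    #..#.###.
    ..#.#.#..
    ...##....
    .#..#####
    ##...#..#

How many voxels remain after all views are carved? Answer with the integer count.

72 voxels

start: 9×9×9 = 729 voxels
V1 y: intersect with XZ mask (35 set) -- 315 left
V2 z: intersect with XY mask (33 set) -- 135 left
V3 x: intersect with YZ mask (39 set) -- 72 left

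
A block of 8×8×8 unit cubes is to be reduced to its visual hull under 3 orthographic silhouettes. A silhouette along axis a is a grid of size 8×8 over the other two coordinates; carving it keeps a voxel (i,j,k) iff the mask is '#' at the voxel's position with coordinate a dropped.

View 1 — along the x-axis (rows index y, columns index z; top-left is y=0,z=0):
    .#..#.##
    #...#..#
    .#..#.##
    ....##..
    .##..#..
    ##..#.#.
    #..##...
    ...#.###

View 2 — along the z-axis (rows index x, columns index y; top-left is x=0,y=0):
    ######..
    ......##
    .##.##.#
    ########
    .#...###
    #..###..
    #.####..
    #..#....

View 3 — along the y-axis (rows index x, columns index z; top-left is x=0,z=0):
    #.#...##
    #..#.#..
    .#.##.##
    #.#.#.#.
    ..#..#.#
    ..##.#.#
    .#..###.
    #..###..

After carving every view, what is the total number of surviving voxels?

before carving: 512 voxels (8×8×8)
carve view 1 (along x, YZ-mask fill 27/64): 216 voxels remain
carve view 2 (along z, XY-mask fill 36/64): 122 voxels remain
carve view 3 (along y, XZ-mask fill 31/64): 63 voxels remain

voxel count = 63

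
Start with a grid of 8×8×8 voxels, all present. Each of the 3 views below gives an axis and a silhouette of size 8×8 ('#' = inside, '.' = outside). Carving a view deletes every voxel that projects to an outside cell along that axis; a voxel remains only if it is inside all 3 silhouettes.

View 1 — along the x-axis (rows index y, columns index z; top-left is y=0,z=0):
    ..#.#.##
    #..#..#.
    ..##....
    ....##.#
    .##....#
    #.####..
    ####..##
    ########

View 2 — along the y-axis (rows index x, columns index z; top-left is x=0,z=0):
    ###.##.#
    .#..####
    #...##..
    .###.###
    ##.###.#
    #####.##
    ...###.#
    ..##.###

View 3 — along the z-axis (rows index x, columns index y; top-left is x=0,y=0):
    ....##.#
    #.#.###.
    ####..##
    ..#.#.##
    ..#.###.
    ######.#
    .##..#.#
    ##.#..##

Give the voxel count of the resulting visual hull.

108 voxels

before carving: 512 voxels (8×8×8)
  1. axis=0 (YZ plane), |mask|=34  ⇒  voxels=272
  2. axis=1 (XZ plane), |mask|=42  ⇒  voxels=176
  3. axis=2 (XY plane), |mask|=38  ⇒  voxels=108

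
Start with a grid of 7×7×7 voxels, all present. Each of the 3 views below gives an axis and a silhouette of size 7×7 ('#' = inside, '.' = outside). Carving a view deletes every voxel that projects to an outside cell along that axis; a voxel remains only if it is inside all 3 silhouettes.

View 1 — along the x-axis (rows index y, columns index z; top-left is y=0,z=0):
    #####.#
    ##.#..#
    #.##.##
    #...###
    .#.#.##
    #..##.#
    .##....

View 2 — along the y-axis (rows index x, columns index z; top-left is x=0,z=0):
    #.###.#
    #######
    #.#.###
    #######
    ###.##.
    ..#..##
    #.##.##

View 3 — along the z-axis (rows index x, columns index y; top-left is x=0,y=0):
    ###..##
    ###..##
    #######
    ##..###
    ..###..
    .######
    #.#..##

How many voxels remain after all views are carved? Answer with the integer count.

voxel count = 109

full grid |V| = 343
carve view 1 (along x, YZ-mask fill 29/49): 203 voxels remain
carve view 2 (along y, XZ-mask fill 37/49): 152 voxels remain
carve view 3 (along z, XY-mask fill 35/49): 109 voxels remain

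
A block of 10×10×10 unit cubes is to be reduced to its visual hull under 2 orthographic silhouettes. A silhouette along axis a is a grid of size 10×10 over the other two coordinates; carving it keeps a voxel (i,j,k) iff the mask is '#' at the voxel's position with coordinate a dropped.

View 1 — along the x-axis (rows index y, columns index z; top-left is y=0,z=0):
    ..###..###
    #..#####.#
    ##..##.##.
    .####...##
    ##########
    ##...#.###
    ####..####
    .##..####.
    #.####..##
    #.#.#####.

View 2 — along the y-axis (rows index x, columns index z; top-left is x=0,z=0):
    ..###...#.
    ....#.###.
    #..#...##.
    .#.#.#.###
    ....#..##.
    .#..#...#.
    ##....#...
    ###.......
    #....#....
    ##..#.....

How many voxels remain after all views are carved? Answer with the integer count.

full grid |V| = 1000
V1 x: intersect with YZ mask (69 set) -- 690 left
V2 y: intersect with XZ mask (35 set) -- 249 left

remaining voxels: 249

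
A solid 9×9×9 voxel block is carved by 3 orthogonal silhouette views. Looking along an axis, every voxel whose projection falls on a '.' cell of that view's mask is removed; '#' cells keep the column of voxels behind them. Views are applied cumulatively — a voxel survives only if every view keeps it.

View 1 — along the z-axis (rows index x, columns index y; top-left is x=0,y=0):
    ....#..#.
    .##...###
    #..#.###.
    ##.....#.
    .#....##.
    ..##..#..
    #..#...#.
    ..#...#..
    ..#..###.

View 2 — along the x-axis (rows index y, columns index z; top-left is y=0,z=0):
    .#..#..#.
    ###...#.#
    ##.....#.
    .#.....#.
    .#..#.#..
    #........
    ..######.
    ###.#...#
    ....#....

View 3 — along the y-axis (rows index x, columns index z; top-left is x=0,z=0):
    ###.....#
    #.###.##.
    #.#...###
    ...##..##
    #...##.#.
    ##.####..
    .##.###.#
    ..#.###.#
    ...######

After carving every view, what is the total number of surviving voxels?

remaining voxels: 65

start: 9×9×9 = 729 voxels
after view 1 [z-axis, 30 of 81 cells solid] → remaining = 270
after view 2 [x-axis, 29 of 81 cells solid] → remaining = 119
after view 3 [y-axis, 46 of 81 cells solid] → remaining = 65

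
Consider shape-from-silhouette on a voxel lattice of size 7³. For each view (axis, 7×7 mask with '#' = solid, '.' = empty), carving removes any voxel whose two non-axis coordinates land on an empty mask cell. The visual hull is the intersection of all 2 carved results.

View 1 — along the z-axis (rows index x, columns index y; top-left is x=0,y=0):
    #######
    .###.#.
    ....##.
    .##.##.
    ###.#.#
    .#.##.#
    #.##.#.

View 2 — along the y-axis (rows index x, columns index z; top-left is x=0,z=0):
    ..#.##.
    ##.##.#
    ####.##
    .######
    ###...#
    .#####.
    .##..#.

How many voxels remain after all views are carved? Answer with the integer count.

|visual hull| = 129

full grid |V| = 343
[1] z-view keeps 30 columns → grid now 210
[2] y-view keeps 32 columns → grid now 129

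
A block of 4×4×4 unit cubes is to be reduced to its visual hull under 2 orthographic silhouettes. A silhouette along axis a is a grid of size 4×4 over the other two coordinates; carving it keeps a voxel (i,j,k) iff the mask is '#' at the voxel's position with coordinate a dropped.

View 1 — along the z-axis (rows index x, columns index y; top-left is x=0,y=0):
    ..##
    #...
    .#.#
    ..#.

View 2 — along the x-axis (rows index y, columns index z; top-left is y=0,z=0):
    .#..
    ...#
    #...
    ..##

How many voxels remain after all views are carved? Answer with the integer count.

before carving: 64 voxels (4×4×4)
step 1: project along z, AND mask (6/16) → |grid| = 24
step 2: project along x, AND mask (5/16) → |grid| = 8

remaining voxels: 8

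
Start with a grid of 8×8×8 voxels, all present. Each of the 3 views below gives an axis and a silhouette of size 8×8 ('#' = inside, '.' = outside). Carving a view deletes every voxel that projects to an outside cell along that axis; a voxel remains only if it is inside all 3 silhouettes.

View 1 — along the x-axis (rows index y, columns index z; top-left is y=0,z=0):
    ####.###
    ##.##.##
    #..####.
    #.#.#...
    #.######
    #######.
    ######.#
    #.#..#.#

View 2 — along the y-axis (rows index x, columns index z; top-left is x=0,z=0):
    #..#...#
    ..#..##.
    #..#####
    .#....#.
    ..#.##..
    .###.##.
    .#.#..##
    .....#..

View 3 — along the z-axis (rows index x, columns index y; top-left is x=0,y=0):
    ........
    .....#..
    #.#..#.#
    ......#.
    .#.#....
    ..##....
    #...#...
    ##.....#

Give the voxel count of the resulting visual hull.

initial block: 8^3 = 512
V1 x: intersect with YZ mask (46 set) -- 368 left
V2 y: intersect with XZ mask (27 set) -- 152 left
V3 z: intersect with XY mask (15 set) -- 38 left

38 voxels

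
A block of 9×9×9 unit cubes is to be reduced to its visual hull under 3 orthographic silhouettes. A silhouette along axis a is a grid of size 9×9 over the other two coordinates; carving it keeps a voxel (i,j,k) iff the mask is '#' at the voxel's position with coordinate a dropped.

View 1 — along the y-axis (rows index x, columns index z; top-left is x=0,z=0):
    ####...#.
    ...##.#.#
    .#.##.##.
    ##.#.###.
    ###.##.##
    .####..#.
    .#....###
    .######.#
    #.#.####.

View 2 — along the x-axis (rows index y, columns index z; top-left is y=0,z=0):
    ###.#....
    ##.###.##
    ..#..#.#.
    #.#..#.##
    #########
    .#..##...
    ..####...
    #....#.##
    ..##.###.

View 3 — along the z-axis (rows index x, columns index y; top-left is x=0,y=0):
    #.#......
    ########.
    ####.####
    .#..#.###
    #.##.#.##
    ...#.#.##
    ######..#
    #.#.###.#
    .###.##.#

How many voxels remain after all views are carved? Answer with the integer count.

start: 9×9×9 = 729 voxels
after view 1 [y-axis, 49 of 81 cells solid] → remaining = 441
after view 2 [x-axis, 44 of 81 cells solid] → remaining = 234
after view 3 [z-axis, 52 of 81 cells solid] → remaining = 141

141 voxels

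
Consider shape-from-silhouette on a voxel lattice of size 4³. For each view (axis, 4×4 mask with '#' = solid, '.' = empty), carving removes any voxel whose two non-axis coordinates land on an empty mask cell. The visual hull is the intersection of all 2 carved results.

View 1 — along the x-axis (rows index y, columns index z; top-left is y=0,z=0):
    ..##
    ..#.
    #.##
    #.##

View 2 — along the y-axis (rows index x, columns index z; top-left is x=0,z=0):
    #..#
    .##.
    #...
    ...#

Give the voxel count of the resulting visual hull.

start: 4×4×4 = 64 voxels
step 1: project along x, AND mask (9/16) → |grid| = 36
step 2: project along y, AND mask (6/16) → |grid| = 14

14 voxels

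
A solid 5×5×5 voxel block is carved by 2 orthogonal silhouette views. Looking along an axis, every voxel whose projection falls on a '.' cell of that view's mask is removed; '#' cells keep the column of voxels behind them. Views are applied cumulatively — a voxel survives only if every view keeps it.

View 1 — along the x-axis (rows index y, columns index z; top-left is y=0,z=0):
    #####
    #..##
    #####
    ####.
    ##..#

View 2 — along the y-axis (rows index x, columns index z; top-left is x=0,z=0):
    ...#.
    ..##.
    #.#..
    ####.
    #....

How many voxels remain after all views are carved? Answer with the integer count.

40 voxels

before carving: 125 voxels (5×5×5)
after view 1 [x-axis, 20 of 25 cells solid] → remaining = 100
after view 2 [y-axis, 10 of 25 cells solid] → remaining = 40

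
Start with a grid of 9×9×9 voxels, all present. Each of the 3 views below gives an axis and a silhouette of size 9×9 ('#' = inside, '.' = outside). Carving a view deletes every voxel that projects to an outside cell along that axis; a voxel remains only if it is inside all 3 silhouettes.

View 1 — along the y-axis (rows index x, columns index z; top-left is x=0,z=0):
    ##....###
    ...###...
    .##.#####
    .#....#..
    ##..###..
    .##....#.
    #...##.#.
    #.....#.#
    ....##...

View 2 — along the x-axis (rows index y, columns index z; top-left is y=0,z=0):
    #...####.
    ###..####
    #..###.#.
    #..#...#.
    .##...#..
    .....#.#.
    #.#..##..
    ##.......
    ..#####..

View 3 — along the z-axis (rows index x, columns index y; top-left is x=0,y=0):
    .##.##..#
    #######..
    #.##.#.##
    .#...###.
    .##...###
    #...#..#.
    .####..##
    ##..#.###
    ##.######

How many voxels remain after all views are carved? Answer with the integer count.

full grid |V| = 729
  1. axis=1 (XZ plane), |mask|=34  ⇒  voxels=306
  2. axis=0 (YZ plane), |mask|=36  ⇒  voxels=143
  3. axis=2 (XY plane), |mask|=50  ⇒  voxels=87

87 voxels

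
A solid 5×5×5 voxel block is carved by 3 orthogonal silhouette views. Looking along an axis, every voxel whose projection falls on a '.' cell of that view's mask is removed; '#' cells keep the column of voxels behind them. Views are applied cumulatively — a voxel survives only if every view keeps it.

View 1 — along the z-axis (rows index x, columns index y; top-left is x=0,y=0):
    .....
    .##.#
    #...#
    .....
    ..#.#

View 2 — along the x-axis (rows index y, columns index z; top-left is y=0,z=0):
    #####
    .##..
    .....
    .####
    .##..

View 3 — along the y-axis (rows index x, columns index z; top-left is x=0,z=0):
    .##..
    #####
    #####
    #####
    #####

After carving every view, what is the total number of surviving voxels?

initial block: 5^3 = 125
carve view 1 (along z, XY-mask fill 7/25): 35 voxels remain
carve view 2 (along x, YZ-mask fill 13/25): 13 voxels remain
carve view 3 (along y, XZ-mask fill 22/25): 13 voxels remain

remaining voxels: 13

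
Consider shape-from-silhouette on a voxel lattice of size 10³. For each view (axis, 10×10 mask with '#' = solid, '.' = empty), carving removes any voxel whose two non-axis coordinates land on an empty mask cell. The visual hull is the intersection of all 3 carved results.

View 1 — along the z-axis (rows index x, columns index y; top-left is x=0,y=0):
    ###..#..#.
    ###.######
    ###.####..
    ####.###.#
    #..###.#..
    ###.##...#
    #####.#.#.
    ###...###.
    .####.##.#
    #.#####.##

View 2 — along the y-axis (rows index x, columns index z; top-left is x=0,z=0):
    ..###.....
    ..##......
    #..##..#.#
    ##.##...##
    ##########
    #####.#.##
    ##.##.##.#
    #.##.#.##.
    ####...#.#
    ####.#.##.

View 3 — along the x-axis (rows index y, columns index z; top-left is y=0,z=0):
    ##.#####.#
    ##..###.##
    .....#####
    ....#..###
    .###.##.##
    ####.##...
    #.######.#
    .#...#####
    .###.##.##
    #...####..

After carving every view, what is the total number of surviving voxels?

before carving: 1000 voxels (10×10×10)
carve view 1 (along z, XY-mask fill 68/100): 680 voxels remain
carve view 2 (along y, XZ-mask fill 60/100): 397 voxels remain
carve view 3 (along x, YZ-mask fill 63/100): 232 voxels remain

remaining voxels: 232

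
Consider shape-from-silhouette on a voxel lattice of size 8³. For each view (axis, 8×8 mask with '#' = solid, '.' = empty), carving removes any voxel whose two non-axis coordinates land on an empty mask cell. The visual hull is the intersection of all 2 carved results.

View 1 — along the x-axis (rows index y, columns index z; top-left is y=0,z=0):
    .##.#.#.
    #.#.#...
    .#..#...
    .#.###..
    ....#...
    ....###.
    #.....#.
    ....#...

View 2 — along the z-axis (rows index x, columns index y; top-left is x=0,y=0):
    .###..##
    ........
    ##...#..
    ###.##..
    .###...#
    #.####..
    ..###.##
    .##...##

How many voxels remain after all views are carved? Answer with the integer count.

initial block: 8^3 = 512
after view 1 [x-axis, 20 of 64 cells solid] → remaining = 160
after view 2 [z-axis, 31 of 64 cells solid] → remaining = 77

voxel count = 77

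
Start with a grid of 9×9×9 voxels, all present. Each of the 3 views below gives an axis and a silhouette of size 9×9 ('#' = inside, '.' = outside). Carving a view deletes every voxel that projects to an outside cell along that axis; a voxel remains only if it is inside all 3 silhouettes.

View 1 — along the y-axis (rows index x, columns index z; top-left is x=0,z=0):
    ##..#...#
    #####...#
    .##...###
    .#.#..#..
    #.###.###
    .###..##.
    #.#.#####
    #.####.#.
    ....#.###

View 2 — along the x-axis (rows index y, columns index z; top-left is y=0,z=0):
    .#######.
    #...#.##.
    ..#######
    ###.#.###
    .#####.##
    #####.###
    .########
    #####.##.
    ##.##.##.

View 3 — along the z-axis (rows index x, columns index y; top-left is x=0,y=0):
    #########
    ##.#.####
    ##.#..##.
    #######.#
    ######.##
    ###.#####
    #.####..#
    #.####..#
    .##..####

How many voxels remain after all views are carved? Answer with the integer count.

before carving: 729 voxels (9×9×9)
V1 y: intersect with XZ mask (47 set) -- 423 left
V2 x: intersect with YZ mask (61 set) -- 331 left
V3 z: intersect with XY mask (63 set) -- 255 left

remaining voxels: 255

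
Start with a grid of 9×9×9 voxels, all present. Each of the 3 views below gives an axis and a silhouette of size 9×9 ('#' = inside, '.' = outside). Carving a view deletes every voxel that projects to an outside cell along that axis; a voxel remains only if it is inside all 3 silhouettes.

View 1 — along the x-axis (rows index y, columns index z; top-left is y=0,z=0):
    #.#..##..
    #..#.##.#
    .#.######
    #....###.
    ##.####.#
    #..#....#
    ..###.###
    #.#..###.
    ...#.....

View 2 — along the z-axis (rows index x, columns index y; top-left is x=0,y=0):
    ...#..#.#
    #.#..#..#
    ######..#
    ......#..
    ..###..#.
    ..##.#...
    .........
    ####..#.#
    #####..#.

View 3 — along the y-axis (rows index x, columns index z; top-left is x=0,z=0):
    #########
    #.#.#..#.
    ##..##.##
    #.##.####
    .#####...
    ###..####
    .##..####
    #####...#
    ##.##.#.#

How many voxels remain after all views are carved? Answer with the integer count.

initial block: 9^3 = 729
[1] x-view keeps 42 columns → grid now 378
[2] z-view keeps 34 columns → grid now 159
[3] y-view keeps 56 columns → grid now 99

voxel count = 99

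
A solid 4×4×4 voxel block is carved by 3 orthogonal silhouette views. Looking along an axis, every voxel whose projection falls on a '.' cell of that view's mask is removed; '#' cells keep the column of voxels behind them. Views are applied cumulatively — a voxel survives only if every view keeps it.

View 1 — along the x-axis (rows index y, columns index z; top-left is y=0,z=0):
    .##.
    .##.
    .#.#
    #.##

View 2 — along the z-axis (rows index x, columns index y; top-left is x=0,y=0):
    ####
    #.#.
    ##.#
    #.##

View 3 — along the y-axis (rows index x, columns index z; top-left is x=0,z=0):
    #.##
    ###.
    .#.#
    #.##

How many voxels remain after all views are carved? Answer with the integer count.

start: 4×4×4 = 64 voxels
step 1: project along x, AND mask (9/16) → |grid| = 36
step 2: project along z, AND mask (12/16) → |grid| = 27
step 3: project along y, AND mask (11/16) → |grid| = 17

remaining voxels: 17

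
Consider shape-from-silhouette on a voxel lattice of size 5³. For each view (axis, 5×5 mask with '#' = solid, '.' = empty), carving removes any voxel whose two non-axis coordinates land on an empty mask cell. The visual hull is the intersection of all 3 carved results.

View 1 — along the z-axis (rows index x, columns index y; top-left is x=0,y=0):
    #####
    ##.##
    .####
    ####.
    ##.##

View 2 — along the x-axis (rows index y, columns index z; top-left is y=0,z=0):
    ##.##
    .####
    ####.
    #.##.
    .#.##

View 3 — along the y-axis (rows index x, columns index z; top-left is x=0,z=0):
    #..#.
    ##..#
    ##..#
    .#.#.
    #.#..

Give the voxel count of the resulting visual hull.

|visual hull| = 34

before carving: 125 voxels (5×5×5)
V1 z: intersect with XY mask (21 set) -- 105 left
V2 x: intersect with YZ mask (18 set) -- 75 left
V3 y: intersect with XZ mask (12 set) -- 34 left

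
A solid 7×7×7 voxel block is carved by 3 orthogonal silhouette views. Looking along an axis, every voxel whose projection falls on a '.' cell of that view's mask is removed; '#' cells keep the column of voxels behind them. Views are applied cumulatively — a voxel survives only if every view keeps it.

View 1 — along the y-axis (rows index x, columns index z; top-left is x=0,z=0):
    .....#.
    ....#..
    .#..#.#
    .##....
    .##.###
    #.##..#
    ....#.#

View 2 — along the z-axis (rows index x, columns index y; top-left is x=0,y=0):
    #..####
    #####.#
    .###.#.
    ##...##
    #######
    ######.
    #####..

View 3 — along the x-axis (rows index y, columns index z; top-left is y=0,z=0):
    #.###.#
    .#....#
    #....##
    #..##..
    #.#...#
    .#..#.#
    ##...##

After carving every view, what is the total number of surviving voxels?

voxel count = 49

full grid |V| = 343
[1] y-view keeps 18 columns → grid now 126
[2] z-view keeps 37 columns → grid now 100
[3] x-view keeps 23 columns → grid now 49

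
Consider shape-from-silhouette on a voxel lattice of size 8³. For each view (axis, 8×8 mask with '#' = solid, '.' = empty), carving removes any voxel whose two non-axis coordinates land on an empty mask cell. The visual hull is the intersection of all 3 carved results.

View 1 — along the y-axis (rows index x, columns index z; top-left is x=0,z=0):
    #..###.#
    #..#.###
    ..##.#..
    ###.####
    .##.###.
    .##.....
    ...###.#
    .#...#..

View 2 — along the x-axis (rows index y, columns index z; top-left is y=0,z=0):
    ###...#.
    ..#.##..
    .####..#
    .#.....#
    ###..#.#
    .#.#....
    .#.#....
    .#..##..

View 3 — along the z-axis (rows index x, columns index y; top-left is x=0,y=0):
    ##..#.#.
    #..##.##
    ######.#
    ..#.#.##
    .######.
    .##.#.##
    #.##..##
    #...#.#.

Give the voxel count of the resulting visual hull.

initial block: 8^3 = 512
step 1: project along y, AND mask (33/64) → |grid| = 264
step 2: project along x, AND mask (26/64) → |grid| = 110
step 3: project along z, AND mask (39/64) → |grid| = 67

remaining voxels: 67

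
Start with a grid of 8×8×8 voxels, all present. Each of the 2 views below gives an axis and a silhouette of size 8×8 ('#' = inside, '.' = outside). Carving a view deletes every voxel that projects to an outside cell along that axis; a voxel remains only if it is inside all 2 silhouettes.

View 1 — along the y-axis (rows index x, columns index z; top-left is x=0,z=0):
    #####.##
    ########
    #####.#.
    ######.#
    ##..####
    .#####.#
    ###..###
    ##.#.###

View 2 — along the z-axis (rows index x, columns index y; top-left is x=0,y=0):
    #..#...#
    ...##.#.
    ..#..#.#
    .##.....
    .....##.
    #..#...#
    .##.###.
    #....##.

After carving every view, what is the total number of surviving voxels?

initial block: 8^3 = 512
V1 y: intersect with XZ mask (52 set) -- 416 left
V2 z: intersect with XY mask (24 set) -- 155 left

remaining voxels: 155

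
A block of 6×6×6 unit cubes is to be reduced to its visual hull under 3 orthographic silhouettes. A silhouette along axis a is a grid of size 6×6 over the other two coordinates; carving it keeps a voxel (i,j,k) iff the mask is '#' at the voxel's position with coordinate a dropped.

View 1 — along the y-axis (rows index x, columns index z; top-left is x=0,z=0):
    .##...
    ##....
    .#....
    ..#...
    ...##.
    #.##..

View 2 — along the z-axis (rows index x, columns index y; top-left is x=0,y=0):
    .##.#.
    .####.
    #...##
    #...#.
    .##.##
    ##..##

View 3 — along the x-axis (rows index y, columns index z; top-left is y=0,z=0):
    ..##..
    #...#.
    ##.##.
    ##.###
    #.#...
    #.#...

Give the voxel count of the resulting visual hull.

start: 6×6×6 = 216 voxels
after view 1 [y-axis, 11 of 36 cells solid] → remaining = 66
after view 2 [z-axis, 20 of 36 cells solid] → remaining = 39
after view 3 [x-axis, 17 of 36 cells solid] → remaining = 20

|visual hull| = 20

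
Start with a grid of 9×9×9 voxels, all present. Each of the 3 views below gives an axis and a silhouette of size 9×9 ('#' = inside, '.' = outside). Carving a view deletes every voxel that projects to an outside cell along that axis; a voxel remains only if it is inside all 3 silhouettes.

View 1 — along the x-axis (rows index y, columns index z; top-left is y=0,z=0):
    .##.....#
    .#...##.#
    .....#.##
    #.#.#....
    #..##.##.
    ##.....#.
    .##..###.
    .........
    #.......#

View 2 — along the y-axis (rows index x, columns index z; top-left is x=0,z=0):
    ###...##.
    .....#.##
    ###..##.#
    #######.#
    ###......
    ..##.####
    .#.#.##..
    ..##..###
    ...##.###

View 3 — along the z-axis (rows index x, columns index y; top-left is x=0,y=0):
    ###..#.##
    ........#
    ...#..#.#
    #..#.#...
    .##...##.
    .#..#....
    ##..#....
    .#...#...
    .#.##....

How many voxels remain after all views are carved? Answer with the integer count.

remaining voxels: 51

full grid |V| = 729
step 1: project along x, AND mask (28/81) → |grid| = 252
step 2: project along y, AND mask (45/81) → |grid| = 143
step 3: project along z, AND mask (27/81) → |grid| = 51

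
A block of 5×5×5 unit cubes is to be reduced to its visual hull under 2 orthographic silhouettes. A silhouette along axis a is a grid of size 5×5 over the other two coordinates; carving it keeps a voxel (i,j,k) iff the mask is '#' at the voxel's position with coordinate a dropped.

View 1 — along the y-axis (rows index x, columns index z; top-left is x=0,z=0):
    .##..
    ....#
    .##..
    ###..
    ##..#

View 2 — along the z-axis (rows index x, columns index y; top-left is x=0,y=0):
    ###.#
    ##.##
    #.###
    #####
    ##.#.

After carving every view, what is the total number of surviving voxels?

initial block: 5^3 = 125
step 1: project along y, AND mask (11/25) → |grid| = 55
step 2: project along z, AND mask (20/25) → |grid| = 44

44 voxels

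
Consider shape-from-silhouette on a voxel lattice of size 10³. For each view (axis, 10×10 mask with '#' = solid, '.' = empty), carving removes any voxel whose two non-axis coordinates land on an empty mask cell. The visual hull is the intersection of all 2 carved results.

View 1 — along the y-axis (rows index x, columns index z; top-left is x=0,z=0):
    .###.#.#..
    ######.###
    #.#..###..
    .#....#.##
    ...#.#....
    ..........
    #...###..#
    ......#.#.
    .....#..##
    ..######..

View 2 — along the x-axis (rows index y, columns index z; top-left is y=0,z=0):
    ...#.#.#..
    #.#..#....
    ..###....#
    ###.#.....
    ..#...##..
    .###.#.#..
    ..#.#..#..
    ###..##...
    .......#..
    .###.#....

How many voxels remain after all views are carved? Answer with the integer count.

|visual hull| = 147

before carving: 1000 voxels (10×10×10)
  1. axis=1 (XZ plane), |mask|=41  ⇒  voxels=410
  2. axis=0 (YZ plane), |mask|=35  ⇒  voxels=147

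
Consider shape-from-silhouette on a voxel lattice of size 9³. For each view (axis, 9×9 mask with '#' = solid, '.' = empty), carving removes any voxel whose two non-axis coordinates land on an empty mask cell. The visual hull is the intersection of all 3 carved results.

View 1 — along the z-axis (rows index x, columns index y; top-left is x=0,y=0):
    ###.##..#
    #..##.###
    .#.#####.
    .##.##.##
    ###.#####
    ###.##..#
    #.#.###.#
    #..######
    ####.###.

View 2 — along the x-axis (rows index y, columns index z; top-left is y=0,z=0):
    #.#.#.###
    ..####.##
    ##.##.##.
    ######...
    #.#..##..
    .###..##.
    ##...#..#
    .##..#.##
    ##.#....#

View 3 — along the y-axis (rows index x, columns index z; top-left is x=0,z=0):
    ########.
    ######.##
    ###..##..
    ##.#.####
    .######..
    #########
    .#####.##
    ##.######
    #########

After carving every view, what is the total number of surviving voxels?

|visual hull| = 241

before carving: 729 voxels (9×9×9)
after view 1 [z-axis, 58 of 81 cells solid] → remaining = 522
after view 2 [x-axis, 46 of 81 cells solid] → remaining = 292
after view 3 [y-axis, 67 of 81 cells solid] → remaining = 241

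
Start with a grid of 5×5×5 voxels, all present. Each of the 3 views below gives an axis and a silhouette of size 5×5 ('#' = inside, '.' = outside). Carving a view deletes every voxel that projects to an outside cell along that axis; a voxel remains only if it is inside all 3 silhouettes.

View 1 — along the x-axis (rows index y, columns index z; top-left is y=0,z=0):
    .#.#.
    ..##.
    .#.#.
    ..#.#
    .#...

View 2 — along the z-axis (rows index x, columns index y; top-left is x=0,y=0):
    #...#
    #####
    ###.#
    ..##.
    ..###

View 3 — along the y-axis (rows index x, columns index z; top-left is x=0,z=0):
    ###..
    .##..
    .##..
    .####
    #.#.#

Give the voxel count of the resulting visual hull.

full grid |V| = 125
V1 x: intersect with YZ mask (9 set) -- 45 left
V2 z: intersect with XY mask (16 set) -- 28 left
V3 y: intersect with XZ mask (14 set) -- 17 left

17 voxels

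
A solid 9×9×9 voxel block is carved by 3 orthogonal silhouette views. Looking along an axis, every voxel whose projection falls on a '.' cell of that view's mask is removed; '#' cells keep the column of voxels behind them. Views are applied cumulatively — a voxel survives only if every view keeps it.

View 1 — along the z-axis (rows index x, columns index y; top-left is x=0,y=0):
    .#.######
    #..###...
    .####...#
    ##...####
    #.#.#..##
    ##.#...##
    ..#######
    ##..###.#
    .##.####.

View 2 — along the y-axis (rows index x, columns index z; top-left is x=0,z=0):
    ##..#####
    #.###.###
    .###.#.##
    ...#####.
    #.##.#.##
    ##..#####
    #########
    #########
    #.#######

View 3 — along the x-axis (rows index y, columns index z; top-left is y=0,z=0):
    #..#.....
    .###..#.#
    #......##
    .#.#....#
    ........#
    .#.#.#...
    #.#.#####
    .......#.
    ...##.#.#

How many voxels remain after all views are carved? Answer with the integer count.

|visual hull| = 130

start: 9×9×9 = 729 voxels
[1] z-view keeps 51 columns → grid now 459
[2] y-view keeps 64 columns → grid now 367
[3] x-view keeps 29 columns → grid now 130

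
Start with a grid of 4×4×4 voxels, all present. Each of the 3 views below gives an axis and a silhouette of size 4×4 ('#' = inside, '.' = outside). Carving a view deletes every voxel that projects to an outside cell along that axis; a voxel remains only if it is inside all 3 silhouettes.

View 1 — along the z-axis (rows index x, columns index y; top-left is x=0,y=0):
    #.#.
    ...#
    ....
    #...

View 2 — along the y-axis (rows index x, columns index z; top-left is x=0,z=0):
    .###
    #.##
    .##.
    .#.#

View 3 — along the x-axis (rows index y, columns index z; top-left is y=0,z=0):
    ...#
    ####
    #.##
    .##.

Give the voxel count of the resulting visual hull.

|visual hull| = 5

full grid |V| = 64
[1] z-view keeps 4 columns → grid now 16
[2] y-view keeps 10 columns → grid now 11
[3] x-view keeps 10 columns → grid now 5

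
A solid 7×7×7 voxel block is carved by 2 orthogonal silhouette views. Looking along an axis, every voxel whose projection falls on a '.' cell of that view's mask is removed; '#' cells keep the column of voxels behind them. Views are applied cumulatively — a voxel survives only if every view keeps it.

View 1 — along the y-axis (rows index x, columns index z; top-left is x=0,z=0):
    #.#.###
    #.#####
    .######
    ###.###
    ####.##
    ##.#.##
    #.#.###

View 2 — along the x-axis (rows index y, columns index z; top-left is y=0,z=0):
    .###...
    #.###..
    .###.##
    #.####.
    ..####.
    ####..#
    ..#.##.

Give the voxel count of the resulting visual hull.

initial block: 7^3 = 343
carve view 1 (along y, XZ-mask fill 39/49): 273 voxels remain
carve view 2 (along x, YZ-mask fill 29/49): 158 voxels remain

remaining voxels: 158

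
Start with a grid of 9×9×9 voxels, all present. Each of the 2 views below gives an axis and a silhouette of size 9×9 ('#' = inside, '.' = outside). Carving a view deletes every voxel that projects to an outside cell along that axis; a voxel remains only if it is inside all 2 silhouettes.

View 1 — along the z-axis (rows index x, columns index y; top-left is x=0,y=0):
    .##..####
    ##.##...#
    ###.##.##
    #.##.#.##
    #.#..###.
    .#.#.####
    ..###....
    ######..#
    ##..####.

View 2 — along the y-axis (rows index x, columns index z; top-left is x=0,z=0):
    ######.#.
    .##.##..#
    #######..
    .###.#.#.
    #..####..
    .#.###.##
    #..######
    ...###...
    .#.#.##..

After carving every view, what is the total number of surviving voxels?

start: 9×9×9 = 729 voxels
carve view 1 (along z, XY-mask fill 51/81): 459 voxels remain
carve view 2 (along y, XZ-mask fill 49/81): 273 voxels remain

voxel count = 273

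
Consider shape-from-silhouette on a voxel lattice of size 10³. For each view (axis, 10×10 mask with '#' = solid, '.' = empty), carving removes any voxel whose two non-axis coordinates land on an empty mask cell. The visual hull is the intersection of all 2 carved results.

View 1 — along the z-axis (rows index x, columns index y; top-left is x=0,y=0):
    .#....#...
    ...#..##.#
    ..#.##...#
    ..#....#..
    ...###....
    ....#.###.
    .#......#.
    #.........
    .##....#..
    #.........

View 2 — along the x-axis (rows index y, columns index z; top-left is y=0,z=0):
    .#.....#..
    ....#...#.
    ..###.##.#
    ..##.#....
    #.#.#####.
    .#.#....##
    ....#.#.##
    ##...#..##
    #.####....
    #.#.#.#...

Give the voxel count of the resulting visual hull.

voxel count = 113

start: 10×10×10 = 1000 voxels
V1 z: intersect with XY mask (26 set) -- 260 left
V2 x: intersect with YZ mask (42 set) -- 113 left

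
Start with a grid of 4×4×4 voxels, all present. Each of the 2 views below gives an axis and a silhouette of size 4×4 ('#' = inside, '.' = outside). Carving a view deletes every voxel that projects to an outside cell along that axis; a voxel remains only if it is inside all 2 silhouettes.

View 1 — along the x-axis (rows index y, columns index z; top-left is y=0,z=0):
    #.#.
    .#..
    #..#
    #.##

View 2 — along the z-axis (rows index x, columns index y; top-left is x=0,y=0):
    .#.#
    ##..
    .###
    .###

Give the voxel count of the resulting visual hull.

before carving: 64 voxels (4×4×4)
after view 1 [x-axis, 8 of 16 cells solid] → remaining = 32
after view 2 [z-axis, 10 of 16 cells solid] → remaining = 19

|visual hull| = 19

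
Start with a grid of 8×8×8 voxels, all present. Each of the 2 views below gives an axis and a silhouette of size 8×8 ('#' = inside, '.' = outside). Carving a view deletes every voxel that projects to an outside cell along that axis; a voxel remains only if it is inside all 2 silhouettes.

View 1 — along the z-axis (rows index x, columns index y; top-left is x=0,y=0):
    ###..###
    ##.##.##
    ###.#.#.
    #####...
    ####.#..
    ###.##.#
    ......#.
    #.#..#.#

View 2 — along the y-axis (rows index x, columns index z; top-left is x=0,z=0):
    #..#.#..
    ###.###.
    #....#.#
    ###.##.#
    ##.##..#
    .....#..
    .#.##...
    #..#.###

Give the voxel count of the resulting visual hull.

start: 8×8×8 = 512 voxels
V1 z: intersect with XY mask (38 set) -- 304 left
V2 y: intersect with XZ mask (32 set) -- 153 left

|visual hull| = 153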